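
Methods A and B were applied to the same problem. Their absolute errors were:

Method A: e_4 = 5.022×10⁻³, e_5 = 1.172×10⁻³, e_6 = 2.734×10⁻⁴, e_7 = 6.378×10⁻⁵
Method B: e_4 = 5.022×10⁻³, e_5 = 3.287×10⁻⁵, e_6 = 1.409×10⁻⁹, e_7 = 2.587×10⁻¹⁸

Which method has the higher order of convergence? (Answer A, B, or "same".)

B

Method A: p ≈ ln(6.378×10⁻⁵/2.734×10⁻⁴)/ln(2.734×10⁻⁴/1.172×10⁻³) ≈ 1.00.
Method B: p ≈ ln(2.587×10⁻¹⁸/1.409×10⁻⁹)/ln(1.409×10⁻⁹/3.287×10⁻⁵) ≈ 2.00.
Method B has the higher order (≈2.0 vs ≈1.0).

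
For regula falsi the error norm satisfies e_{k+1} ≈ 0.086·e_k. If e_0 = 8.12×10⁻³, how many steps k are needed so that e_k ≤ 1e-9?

7

After k steps, e_k ≈ 8.12×10⁻³·0.086^k.
Need 0.086^k ≤ 1e-9/8.12×10⁻³ = 1.23153e-07.
k ≥ ln(1.23153e-07)/ln(0.086) = -15.9098/-2.45341 = 6.485.
Smallest integer k = 7.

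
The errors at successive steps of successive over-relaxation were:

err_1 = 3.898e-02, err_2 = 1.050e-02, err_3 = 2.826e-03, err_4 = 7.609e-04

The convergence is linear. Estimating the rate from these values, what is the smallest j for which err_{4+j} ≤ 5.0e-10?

11

Rate ρ ≈ err_4/err_3 = 7.609e-04/2.826e-03 = 0.2692.
After j more steps, err_{4+j} ≈ 7.609e-04·ρ^j; need ρ^j ≤ 5.0e-10/7.609e-04 = 6.57117e-07.
j ≥ ln(6.57117e-07)/ln(0.2692) = -14.2354/-1.31230 = 10.848.
So 11 more iterations are needed.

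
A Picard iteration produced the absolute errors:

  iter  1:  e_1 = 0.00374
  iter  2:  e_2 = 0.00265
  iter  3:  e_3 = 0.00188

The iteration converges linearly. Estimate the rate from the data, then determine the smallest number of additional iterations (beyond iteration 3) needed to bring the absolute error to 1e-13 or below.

69

Rate ρ ≈ e_3/e_2 = 0.00188/0.00265 = 0.7094.
After j more steps, e_{3+j} ≈ 0.00188·ρ^j; need ρ^j ≤ 1e-13/0.00188 = 5.31915e-11.
j ≥ ln(5.31915e-11)/ln(0.7094) = -23.6571/-0.34334 = 68.903.
So 69 more iterations are needed.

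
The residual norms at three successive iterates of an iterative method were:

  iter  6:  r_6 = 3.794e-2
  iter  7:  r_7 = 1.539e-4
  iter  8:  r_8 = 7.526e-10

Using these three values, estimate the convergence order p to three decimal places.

p ≈ ln(r_8/r_7) / ln(r_7/r_6)
  = ln(7.526e-10/1.539e-4) / ln(1.539e-4/3.794e-2)
  = ln(4.89019e-06) / ln(0.0040564)
  = -12.228279 / -5.507459 ≈ 2.220312

2.220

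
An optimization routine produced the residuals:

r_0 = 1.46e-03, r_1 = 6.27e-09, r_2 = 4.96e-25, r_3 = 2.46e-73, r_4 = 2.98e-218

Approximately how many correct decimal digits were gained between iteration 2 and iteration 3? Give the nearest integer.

Digits gained ≈ log₁₀(r_2/r_3) = log₁₀(4.96e-25/2.46e-73) = log₁₀(2.01626e+48) ≈ 48.305.

48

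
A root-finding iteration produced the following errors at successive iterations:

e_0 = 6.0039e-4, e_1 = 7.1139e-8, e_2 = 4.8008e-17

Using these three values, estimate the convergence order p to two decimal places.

p ≈ ln(e_2/e_1) / ln(e_1/e_0)
  = ln(4.8008e-17/7.1139e-8) / ln(7.1139e-8/6.0039e-4)
  = ln(6.74848e-10) / ln(0.000118488)
  = -21.11653 / -9.04070 ≈ 2.33572

2.34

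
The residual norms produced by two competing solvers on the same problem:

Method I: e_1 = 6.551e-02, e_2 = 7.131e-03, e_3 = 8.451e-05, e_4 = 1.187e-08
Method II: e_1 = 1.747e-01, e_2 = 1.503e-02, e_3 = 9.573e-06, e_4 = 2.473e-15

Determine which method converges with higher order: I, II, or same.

Method I: p ≈ ln(1.187e-08/8.451e-05)/ln(8.451e-05/7.131e-03) ≈ 2.00.
Method II: p ≈ ln(2.473e-15/9.573e-06)/ln(9.573e-06/1.503e-02) ≈ 3.00.
Method II has the higher order (≈3.0 vs ≈2.0).

II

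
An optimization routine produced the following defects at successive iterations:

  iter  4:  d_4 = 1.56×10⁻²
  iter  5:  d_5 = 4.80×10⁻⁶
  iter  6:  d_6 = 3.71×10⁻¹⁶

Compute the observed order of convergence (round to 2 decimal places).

2.88

p ≈ ln(d_6/d_5) / ln(d_5/d_4)
  = ln(3.71×10⁻¹⁶/4.80×10⁻⁶) / ln(4.80×10⁻⁶/1.56×10⁻²)
  = ln(7.72917e-11) / ln(0.000307692)
  = -23.28343 / -8.08641 ≈ 2.87933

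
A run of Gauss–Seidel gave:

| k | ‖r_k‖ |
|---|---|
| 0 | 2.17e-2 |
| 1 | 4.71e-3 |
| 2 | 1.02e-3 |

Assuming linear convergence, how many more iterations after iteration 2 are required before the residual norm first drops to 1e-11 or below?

13

Rate ρ ≈ ‖r_2‖/‖r_1‖ = 1.02e-3/4.71e-3 = 0.2166.
After j more steps, ‖r_{2+j}‖ ≈ 1.02e-3·ρ^j; need ρ^j ≤ 1e-11/1.02e-3 = 9.80392e-09.
j ≥ ln(9.80392e-09)/ln(0.2166) = -18.4405/-1.52970 = 12.055.
So 13 more iterations are needed.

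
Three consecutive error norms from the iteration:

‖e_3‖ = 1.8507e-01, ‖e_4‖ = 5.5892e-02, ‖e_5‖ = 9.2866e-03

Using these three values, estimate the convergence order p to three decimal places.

1.499

p ≈ ln(‖e_5‖/‖e_4‖) / ln(‖e_4‖/‖e_3‖)
  = ln(9.2866e-03/5.5892e-02) / ln(5.5892e-02/1.8507e-01)
  = ln(0.166153) / ln(0.302005)
  = -1.794846 / -1.197312 ≈ 1.499063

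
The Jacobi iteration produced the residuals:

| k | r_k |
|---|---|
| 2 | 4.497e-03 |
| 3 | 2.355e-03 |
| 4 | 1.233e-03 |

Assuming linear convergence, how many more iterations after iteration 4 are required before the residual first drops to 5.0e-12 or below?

Rate ρ ≈ r_4/r_3 = 1.233e-03/2.355e-03 = 0.5236.
After j more steps, r_{4+j} ≈ 1.233e-03·ρ^j; need ρ^j ≤ 5.0e-12/1.233e-03 = 4.05515e-09.
j ≥ ln(4.05515e-09)/ln(0.5236) = -19.3233/-0.64703 = 29.865.
So 30 more iterations are needed.

30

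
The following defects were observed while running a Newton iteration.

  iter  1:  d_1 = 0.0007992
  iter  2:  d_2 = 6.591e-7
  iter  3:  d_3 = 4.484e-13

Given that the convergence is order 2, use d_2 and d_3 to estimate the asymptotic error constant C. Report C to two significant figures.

1.0

C ≈ d_3 / d_2^2
  = 4.484e-13 / (6.591e-7)^2
  = 4.484e-13 / 4.34413e-13 ≈ 1.0322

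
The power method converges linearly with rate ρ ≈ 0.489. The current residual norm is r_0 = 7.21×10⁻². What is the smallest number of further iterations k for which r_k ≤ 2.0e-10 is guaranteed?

After k steps, r_k ≈ 7.21×10⁻²·0.489^k.
Need 0.489^k ≤ 2.0e-10/7.21×10⁻² = 2.77393e-09.
k ≥ ln(2.77393e-09)/ln(0.489) = -19.7030/-0.71539 = 27.542.
Smallest integer k = 28.

28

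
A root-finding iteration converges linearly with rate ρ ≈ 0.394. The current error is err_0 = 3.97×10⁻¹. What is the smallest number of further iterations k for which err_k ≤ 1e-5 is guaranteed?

After k steps, err_k ≈ 3.97×10⁻¹·0.394^k.
Need 0.394^k ≤ 1e-5/3.97×10⁻¹ = 2.51889e-05.
k ≥ ln(2.51889e-05)/ln(0.394) = -10.5891/-0.93140 = 11.369.
Smallest integer k = 12.

12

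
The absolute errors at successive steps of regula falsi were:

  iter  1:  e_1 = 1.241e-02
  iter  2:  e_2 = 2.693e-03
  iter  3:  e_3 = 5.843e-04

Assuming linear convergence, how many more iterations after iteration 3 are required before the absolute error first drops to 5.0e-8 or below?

Rate ρ ≈ e_3/e_2 = 5.843e-04/2.693e-03 = 0.2170.
After j more steps, e_{3+j} ≈ 5.843e-04·ρ^j; need ρ^j ≤ 5.0e-8/5.843e-04 = 8.55725e-05.
j ≥ ln(8.55725e-05)/ln(0.2170) = -9.3661/-1.52786 = 6.130.
So 7 more iterations are needed.

7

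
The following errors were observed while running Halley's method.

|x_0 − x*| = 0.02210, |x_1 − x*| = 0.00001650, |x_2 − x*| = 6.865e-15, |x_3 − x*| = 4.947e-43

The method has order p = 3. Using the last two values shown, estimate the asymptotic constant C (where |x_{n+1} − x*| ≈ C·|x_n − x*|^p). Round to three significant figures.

1.53

C ≈ |x_3 − x*| / |x_2 − x*|^3
  = 4.947e-43 / (6.865e-15)^3
  = 4.947e-43 / 3.23535e-43 ≈ 1.529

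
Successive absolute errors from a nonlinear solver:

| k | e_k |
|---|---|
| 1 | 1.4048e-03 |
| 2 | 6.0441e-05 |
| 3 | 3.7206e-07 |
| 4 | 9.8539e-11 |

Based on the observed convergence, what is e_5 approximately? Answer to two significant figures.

First estimate the order: p ≈ ln(e_4/e_3) / ln(e_3/e_2) = ln(9.8539e-11/3.7206e-07)/ln(3.7206e-07/6.0441e-05) = ln(0.000264847)/ln(0.00615576) ≈ 1.6180.
Then e_5 ≈ e_4·(e_4/e_3)^p = 9.8539e-11·(0.000264847)^1.6180 = 9.8539e-11·1.63082e-06 ≈ 1.607e-16.

1.6e-16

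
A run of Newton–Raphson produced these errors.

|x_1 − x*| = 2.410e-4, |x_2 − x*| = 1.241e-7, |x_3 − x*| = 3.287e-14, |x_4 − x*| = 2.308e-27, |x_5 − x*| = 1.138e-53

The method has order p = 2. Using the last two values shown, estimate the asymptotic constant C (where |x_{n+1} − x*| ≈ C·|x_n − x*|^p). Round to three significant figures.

C ≈ |x_5 − x*| / |x_4 − x*|^2
  = 1.138e-53 / (2.308e-27)^2
  = 1.138e-53 / 5.32686e-54 ≈ 2.1363

2.14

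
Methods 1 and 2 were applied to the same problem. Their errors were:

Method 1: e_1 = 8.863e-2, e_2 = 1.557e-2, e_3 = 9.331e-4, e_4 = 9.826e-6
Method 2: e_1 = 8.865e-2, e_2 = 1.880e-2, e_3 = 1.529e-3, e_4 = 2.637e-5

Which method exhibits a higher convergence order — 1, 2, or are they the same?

Method 1: p ≈ ln(9.826e-6/9.331e-4)/ln(9.331e-4/1.557e-2) ≈ 1.62.
Method 2: p ≈ ln(2.637e-5/1.529e-3)/ln(1.529e-3/1.880e-2) ≈ 1.62.
Both orders ≈ 1.6 — effectively the same.

same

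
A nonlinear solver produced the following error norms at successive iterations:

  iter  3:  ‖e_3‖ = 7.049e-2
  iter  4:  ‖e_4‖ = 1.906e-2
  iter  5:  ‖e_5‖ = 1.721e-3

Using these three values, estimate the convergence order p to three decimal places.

p ≈ ln(‖e_5‖/‖e_4‖) / ln(‖e_4‖/‖e_3‖)
  = ln(1.721e-3/1.906e-2) / ln(1.906e-2/7.049e-2)
  = ln(0.0902938) / ln(0.270393)
  = -2.404686 / -1.307879 ≈ 1.838615

1.839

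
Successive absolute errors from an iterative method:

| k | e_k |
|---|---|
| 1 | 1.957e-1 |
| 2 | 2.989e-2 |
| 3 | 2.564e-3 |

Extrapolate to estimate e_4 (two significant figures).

First estimate the order: p ≈ ln(e_3/e_2) / ln(e_2/e_1) = ln(2.564e-3/2.989e-2)/ln(2.989e-2/1.957e-1) = ln(0.0857812)/ln(0.152734) ≈ 1.3070.
Then e_4 ≈ e_3·(e_3/e_2)^p = 2.564e-3·(0.0857812)^1.3070 = 2.564e-3·0.0403593 ≈ 0.0001035.

1.0e-4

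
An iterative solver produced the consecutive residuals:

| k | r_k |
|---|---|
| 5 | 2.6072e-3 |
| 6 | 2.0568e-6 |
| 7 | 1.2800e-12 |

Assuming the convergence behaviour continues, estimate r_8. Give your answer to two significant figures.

First estimate the order: p ≈ ln(r_7/r_6) / ln(r_6/r_5) = ln(1.2800e-12/2.0568e-6)/ln(2.0568e-6/2.6072e-3) = ln(6.22326e-07)/ln(0.000788892) ≈ 2.0000.
Then r_8 ≈ r_7·(r_7/r_6)^p = 1.2800e-12·(6.22326e-07)^2.0000 = 1.2800e-12·3.8729e-13 ≈ 4.957e-25.

5.0e-25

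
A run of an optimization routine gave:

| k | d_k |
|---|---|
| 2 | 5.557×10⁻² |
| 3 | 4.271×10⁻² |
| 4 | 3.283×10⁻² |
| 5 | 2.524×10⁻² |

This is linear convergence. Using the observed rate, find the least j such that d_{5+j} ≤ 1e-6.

39

Rate ρ ≈ d_5/d_4 = 2.524×10⁻²/3.283×10⁻² = 0.7688.
After j more steps, d_{5+j} ≈ 2.524×10⁻²·ρ^j; need ρ^j ≤ 1e-6/2.524×10⁻² = 3.96197e-05.
j ≥ ln(3.96197e-05)/ln(0.7688) = -10.1362/-0.26292 = 38.552.
So 39 more iterations are needed.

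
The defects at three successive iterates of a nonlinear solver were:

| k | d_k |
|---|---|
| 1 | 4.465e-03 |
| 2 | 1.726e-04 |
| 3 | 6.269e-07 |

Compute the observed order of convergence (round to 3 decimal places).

p ≈ ln(d_3/d_2) / ln(d_2/d_1)
  = ln(6.269e-07/1.726e-04) / ln(1.726e-04/4.465e-03)
  = ln(0.0036321) / ln(0.0386562)
  = -5.617944 / -3.253048 ≈ 1.726979

1.727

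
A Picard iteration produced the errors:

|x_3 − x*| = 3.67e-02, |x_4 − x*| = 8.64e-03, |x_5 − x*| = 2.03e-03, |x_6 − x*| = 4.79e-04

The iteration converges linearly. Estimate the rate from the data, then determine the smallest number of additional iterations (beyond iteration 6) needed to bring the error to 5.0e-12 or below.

Rate ρ ≈ |x_6 − x*|/|x_5 − x*| = 4.79e-04/2.03e-03 = 0.2360.
After j more steps, |x_{6+j} − x*| ≈ 4.79e-04·ρ^j; need ρ^j ≤ 5.0e-12/4.79e-04 = 1.04384e-08.
j ≥ ln(1.04384e-08)/ln(0.2360) = -18.3778/-1.44392 = 12.728.
So 13 more iterations are needed.

13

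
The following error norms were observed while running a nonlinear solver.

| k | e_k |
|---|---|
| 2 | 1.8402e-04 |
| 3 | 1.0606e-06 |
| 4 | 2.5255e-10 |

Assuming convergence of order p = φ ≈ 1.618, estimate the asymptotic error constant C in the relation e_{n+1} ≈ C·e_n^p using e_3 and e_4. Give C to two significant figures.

C ≈ e_4 / e_3^1.618
  = 2.5255e-10 / (1.0606e-06)^1.618
  = 2.5255e-10 / 2.15448e-10 ≈ 1.1722

1.2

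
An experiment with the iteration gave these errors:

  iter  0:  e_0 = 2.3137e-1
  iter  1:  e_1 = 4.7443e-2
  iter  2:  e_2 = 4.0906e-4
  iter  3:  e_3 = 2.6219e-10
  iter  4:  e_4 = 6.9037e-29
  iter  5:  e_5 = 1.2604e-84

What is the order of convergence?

3

Consecutive ratios: e_5/e_4 = 1.2604e-84/6.9037e-29 = 1.82569e-56, e_4/e_3 = 6.9037e-29/2.6219e-10 = 2.63309e-19.
p ≈ ln(1.82569e-56)/ln(2.63309e-19) = -128.3428/-42.7810 ≈ 3.00.
So the convergence is cubic (order 3).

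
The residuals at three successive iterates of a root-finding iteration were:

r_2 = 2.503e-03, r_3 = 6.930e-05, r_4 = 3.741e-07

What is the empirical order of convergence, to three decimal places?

p ≈ ln(r_4/r_3) / ln(r_3/r_2)
  = ln(3.741e-07/6.930e-05) / ln(6.930e-05/2.503e-03)
  = ln(0.00539827) / ln(0.0276868)
  = -5.221677 / -3.586800 ≈ 1.455804

1.456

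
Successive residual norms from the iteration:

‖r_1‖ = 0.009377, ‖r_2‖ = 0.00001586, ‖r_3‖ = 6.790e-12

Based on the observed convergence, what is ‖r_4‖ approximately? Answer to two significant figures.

1.6e-26

First estimate the order: p ≈ ln(‖r_3‖/‖r_2‖) / ln(‖r_2‖/‖r_1‖) = ln(6.790e-12/0.00001586)/ln(0.00001586/0.009377) = ln(4.28121e-07)/ln(0.00169137) ≈ 2.2976.
Then ‖r_4‖ ≈ ‖r_3‖·(‖r_3‖/‖r_2‖)^p = 6.790e-12·(4.28121e-07)^2.2976 = 6.790e-12·2.33285e-15 ≈ 1.584e-26.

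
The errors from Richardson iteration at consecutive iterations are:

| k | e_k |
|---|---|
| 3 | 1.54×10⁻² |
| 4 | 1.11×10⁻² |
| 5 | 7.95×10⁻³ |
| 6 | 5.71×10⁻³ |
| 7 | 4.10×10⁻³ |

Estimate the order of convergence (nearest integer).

Consecutive ratios: e_7/e_6 = 4.10×10⁻³/5.71×10⁻³ = 0.718039, e_6/e_5 = 5.71×10⁻³/7.95×10⁻³ = 0.718239.
p ≈ ln(0.718039)/ln(0.718239) = -0.3312/-0.3310 ≈ 1.00.
So the convergence is linear (order 1).

1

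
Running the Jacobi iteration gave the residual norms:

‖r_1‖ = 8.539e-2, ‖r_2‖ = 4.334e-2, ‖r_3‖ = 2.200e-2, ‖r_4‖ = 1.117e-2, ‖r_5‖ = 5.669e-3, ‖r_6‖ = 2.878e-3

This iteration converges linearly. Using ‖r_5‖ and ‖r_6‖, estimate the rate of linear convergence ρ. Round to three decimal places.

0.508

ρ ≈ ‖r_6‖/‖r_5‖ = 2.878e-3/5.669e-3 = 0.50767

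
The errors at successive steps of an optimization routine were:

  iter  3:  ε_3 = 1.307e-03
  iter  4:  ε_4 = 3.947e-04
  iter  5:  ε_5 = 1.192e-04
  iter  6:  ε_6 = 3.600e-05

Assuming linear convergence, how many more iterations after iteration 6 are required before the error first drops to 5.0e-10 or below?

10

Rate ρ ≈ ε_6/ε_5 = 3.600e-05/1.192e-04 = 0.3020.
After j more steps, ε_{6+j} ≈ 3.600e-05·ρ^j; need ρ^j ≤ 5.0e-10/3.600e-05 = 1.38889e-05.
j ≥ ln(1.38889e-05)/ln(0.3020) = -11.1844/-1.19733 = 9.341.
So 10 more iterations are needed.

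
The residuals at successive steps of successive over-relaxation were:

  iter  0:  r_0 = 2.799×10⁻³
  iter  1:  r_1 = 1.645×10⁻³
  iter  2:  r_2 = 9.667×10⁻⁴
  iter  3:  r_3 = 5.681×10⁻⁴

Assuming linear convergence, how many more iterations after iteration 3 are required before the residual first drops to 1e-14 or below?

Rate ρ ≈ r_3/r_2 = 5.681×10⁻⁴/9.667×10⁻⁴ = 0.5877.
After j more steps, r_{3+j} ≈ 5.681×10⁻⁴·ρ^j; need ρ^j ≤ 1e-14/5.681×10⁻⁴ = 1.76025e-11.
j ≥ ln(1.76025e-11)/ln(0.5877) = -24.7630/-0.53154 = 46.587.
So 47 more iterations are needed.

47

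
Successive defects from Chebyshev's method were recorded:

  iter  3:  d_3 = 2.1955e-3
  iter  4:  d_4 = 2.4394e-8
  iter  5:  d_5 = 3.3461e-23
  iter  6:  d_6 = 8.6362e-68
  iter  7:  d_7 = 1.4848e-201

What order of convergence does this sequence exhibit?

3

Consecutive ratios: d_7/d_6 = 1.4848e-201/8.6362e-68 = 1.71927e-134, d_6/d_5 = 8.6362e-68/3.3461e-23 = 2.58097e-45.
p ≈ ln(1.71927e-134)/ln(2.58097e-45) = -308.0045/-102.6682 ≈ 3.00.
So the convergence is cubic (order 3).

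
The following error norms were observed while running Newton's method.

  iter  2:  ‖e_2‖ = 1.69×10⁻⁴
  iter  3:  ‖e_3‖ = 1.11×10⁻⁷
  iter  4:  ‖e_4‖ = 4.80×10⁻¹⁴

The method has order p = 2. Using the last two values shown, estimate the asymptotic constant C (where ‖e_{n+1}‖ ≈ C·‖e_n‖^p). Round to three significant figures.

C ≈ ‖e_4‖ / ‖e_3‖^2
  = 4.80×10⁻¹⁴ / (1.11×10⁻⁷)^2
  = 4.80×10⁻¹⁴ / 1.2321e-14 ≈ 3.8958

3.90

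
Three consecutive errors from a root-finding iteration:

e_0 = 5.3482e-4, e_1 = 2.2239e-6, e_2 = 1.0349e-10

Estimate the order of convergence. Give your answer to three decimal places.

1.819

p ≈ ln(e_2/e_1) / ln(e_1/e_0)
  = ln(1.0349e-10/2.2239e-6) / ln(2.2239e-6/5.3482e-4)
  = ln(4.65354e-05) / ln(0.00415822)
  = -9.975297 / -5.482668 ≈ 1.819424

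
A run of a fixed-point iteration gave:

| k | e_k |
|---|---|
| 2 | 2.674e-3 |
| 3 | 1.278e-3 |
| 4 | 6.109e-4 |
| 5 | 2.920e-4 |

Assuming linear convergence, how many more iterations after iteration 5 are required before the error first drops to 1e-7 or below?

Rate ρ ≈ e_5/e_4 = 2.920e-4/6.109e-4 = 0.4780.
After j more steps, e_{5+j} ≈ 2.920e-4·ρ^j; need ρ^j ≤ 1e-7/2.920e-4 = 0.000342466.
j ≥ ln(0.000342466)/ln(0.4780) = -7.9793/-0.73814 = 10.810.
So 11 more iterations are needed.

11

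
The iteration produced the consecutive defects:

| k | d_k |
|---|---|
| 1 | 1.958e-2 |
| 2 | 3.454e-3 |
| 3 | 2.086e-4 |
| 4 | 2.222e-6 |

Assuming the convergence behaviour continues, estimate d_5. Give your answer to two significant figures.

1.4e-9

First estimate the order: p ≈ ln(d_4/d_3) / ln(d_3/d_2) = ln(2.222e-6/2.086e-4)/ln(2.086e-4/3.454e-3) = ln(0.010652)/ln(0.0603937) ≈ 1.6182.
Then d_5 ≈ d_4·(d_4/d_3)^p = 2.222e-6·(0.010652)^1.6182 = 2.222e-6·0.000642672 ≈ 1.428e-09.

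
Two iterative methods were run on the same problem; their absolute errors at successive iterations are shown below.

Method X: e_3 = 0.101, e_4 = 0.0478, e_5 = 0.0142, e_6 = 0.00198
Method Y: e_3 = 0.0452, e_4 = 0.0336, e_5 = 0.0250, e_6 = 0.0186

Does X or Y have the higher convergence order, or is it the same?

X

Method X: p ≈ ln(0.00198/0.0142)/ln(0.0142/0.0478) ≈ 1.62.
Method Y: p ≈ ln(0.0186/0.0250)/ln(0.0250/0.0336) ≈ 1.00.
Method X has the higher order (≈1.6 vs ≈1.0).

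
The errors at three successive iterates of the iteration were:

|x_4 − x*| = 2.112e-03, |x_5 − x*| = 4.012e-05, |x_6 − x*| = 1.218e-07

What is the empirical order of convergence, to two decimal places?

p ≈ ln(|x_6 − x*|/|x_5 − x*|) / ln(|x_5 − x*|/|x_4 − x*|)
  = ln(1.218e-07/4.012e-05) / ln(4.012e-05/2.112e-03)
  = ln(0.00303589) / ln(0.0189962)
  = -5.79725 / -3.96352 ≈ 1.46265

1.46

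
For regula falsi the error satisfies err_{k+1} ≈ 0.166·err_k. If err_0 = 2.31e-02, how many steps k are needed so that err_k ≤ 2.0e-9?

10

After k steps, err_k ≈ 2.31e-02·0.166^k.
Need 0.166^k ≤ 2.0e-9/2.31e-02 = 8.65801e-08.
k ≥ ln(8.65801e-08)/ln(0.166) = -16.2622/-1.79577 = 9.056.
Smallest integer k = 10.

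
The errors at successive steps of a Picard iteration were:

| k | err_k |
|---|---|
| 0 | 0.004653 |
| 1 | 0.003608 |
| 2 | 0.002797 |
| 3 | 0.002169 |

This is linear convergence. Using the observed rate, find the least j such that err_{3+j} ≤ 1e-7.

40

Rate ρ ≈ err_3/err_2 = 0.002169/0.002797 = 0.7755.
After j more steps, err_{3+j} ≈ 0.002169·ρ^j; need ρ^j ≤ 1e-7/0.002169 = 4.61042e-05.
j ≥ ln(4.61042e-05)/ln(0.7755) = -9.9846/-0.25425 = 39.271.
So 40 more iterations are needed.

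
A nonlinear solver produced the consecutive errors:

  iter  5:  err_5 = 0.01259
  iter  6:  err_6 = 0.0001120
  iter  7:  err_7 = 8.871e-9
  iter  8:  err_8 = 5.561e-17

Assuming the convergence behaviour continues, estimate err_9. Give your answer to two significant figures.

2.2e-33

First estimate the order: p ≈ ln(err_8/err_7) / ln(err_7/err_6) = ln(5.561e-17/8.871e-9)/ln(8.871e-9/0.0001120) = ln(6.26874e-09)/ln(7.92054e-05) ≈ 2.0001.
Then err_9 ≈ err_8·(err_8/err_7)^p = 5.561e-17·(6.26874e-09)^2.0001 = 5.561e-17·3.92229e-17 ≈ 2.181e-33.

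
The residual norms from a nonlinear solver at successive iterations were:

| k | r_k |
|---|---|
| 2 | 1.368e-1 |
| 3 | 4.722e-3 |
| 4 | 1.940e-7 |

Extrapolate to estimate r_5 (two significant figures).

First estimate the order: p ≈ ln(r_4/r_3) / ln(r_3/r_2) = ln(1.940e-7/4.722e-3)/ln(4.722e-3/1.368e-1) = ln(4.10843e-05)/ln(0.0345175) ≈ 3.0003.
Then r_5 ≈ r_4·(r_4/r_3)^p = 1.940e-7·(4.10843e-05)^3.0003 = 1.940e-7·6.91372e-14 ≈ 1.341e-20.

1.3e-20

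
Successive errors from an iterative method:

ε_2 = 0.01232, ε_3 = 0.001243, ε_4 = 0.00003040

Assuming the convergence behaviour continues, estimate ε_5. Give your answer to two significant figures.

First estimate the order: p ≈ ln(ε_4/ε_3) / ln(ε_3/ε_2) = ln(0.00003040/0.001243)/ln(0.001243/0.01232) = ln(0.024457)/ln(0.100893) ≈ 1.6178.
Then ε_5 ≈ ε_4·(ε_4/ε_3)^p = 0.00003040·(0.024457)^1.6178 = 0.00003040·0.00247035 ≈ 7.51e-08.

7.5e-8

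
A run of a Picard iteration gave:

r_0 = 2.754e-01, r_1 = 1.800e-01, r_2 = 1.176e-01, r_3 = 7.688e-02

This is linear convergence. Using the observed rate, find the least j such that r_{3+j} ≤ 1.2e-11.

54

Rate ρ ≈ r_3/r_2 = 7.688e-02/1.176e-01 = 0.6537.
After j more steps, r_{3+j} ≈ 7.688e-02·ρ^j; need ρ^j ≤ 1.2e-11/7.688e-02 = 1.56087e-10.
j ≥ ln(1.56087e-10)/ln(0.6537) = -22.5806/-0.42511 = 53.117.
So 54 more iterations are needed.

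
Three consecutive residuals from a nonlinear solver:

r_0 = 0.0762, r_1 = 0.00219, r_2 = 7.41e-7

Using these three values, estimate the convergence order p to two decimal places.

p ≈ ln(r_2/r_1) / ln(r_1/r_0)
  = ln(7.41e-7/0.00219) / ln(0.00219/0.0762)
  = ln(0.000338356) / ln(0.0287402)
  = -7.99141 / -3.54946 ≈ 2.25144

2.25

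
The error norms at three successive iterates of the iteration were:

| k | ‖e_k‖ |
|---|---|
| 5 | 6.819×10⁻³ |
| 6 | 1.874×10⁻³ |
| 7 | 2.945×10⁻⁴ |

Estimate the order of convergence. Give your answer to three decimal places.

p ≈ ln(‖e_7‖/‖e_6‖) / ln(‖e_6‖/‖e_5‖)
  = ln(2.945×10⁻⁴/1.874×10⁻³) / ln(1.874×10⁻³/6.819×10⁻³)
  = ln(0.15715) / ln(0.27482)
  = -1.850555 / -1.291639 ≈ 1.432718

1.433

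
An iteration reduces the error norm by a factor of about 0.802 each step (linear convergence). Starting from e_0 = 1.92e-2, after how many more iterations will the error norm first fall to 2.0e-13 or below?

After k steps, e_k ≈ 1.92e-2·0.802^k.
Need 0.802^k ≤ 2.0e-13/1.92e-2 = 1.04167e-11.
k ≥ ln(1.04167e-11)/ln(0.802) = -25.2876/-0.22065 = 114.605.
Smallest integer k = 115.

115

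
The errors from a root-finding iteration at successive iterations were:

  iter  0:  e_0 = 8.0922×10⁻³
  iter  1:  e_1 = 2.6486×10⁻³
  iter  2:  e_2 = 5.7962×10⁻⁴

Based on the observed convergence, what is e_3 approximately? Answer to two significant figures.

7.3e-5

First estimate the order: p ≈ ln(e_2/e_1) / ln(e_1/e_0) = ln(5.7962×10⁻⁴/2.6486×10⁻³)/ln(2.6486×10⁻³/8.0922×10⁻³) = ln(0.21884)/ln(0.327303) ≈ 1.3604.
Then e_3 ≈ e_2·(e_2/e_1)^p = 5.7962×10⁻⁴·(0.21884)^1.3604 = 5.7962×10⁻⁴·0.126563 ≈ 7.336e-05.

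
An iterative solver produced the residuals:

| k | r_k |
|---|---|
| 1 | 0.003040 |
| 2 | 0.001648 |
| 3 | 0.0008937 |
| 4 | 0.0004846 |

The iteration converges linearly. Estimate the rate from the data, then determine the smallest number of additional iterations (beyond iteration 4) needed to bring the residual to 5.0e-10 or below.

Rate ρ ≈ r_4/r_3 = 0.0004846/0.0008937 = 0.5422.
After j more steps, r_{4+j} ≈ 0.0004846·ρ^j; need ρ^j ≤ 5.0e-10/0.0004846 = 1.03178e-06.
j ≥ ln(1.03178e-06)/ln(0.5422) = -13.7842/-0.61212 = 22.519.
So 23 more iterations are needed.

23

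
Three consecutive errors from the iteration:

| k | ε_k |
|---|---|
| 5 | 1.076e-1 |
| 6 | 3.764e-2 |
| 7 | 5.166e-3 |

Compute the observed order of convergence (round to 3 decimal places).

1.891

p ≈ ln(ε_7/ε_6) / ln(ε_6/ε_5)
  = ln(5.166e-3/3.764e-2) / ln(3.764e-2/1.076e-1)
  = ln(0.137248) / ln(0.349814)
  = -1.985966 / -1.050354 ≈ 1.890759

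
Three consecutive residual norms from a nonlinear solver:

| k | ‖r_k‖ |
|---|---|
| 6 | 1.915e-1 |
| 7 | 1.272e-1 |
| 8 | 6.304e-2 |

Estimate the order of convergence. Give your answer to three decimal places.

p ≈ ln(‖r_8‖/‖r_7‖) / ln(‖r_7‖/‖r_6‖)
  = ln(6.304e-2/1.272e-1) / ln(1.272e-1/1.915e-1)
  = ln(0.495597) / ln(0.66423)
  = -0.701992 / -0.409127 ≈ 1.715829

1.716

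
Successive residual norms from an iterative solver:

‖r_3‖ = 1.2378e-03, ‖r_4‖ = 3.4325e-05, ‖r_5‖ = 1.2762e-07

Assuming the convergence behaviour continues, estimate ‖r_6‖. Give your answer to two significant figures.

2.1e-11

First estimate the order: p ≈ ln(‖r_5‖/‖r_4‖) / ln(‖r_4‖/‖r_3‖) = ln(1.2762e-07/3.4325e-05)/ln(3.4325e-05/1.2378e-03) = ln(0.00371799)/ln(0.0277307) ≈ 1.5605.
Then ‖r_6‖ ≈ ‖r_5‖·(‖r_5‖/‖r_4‖)^p = 1.2762e-07·(0.00371799)^1.5605 = 1.2762e-07·0.000161609 ≈ 2.062e-11.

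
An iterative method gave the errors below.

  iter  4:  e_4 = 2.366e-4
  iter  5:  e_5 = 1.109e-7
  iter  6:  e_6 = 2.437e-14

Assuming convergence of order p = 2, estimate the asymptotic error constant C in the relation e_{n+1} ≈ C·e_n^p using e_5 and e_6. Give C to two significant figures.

2.0

C ≈ e_6 / e_5^2
  = 2.437e-14 / (1.109e-7)^2
  = 2.437e-14 / 1.22988e-14 ≈ 1.9815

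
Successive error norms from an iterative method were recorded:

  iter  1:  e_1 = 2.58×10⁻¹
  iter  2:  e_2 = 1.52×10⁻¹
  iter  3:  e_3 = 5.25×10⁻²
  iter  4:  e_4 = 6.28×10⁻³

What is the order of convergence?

2

Consecutive ratios: e_4/e_3 = 6.28×10⁻³/5.25×10⁻² = 0.119619, e_3/e_2 = 5.25×10⁻²/1.52×10⁻¹ = 0.345395.
p ≈ ln(0.119619)/ln(0.345395) = -2.1234/-1.0631 ≈ 2.00.
So the convergence is quadratic (order 2).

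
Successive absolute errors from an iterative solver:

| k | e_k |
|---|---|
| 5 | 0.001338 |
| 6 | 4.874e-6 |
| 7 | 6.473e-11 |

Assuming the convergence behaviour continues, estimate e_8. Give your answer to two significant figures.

First estimate the order: p ≈ ln(e_7/e_6) / ln(e_6/e_5) = ln(6.473e-11/4.874e-6)/ln(4.874e-6/0.001338) = ln(1.32807e-05)/ln(0.00364275) ≈ 1.9999.
Then e_8 ≈ e_7·(e_7/e_6)^p = 6.473e-11·(1.32807e-05)^1.9999 = 6.473e-11·1.76575e-10 ≈ 1.143e-20.

1.1e-20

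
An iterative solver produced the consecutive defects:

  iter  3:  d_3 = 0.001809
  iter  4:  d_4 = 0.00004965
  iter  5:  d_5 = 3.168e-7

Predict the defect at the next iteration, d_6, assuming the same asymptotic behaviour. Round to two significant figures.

First estimate the order: p ≈ ln(d_5/d_4) / ln(d_4/d_3) = ln(3.168e-7/0.00004965)/ln(0.00004965/0.001809) = ln(0.00638066)/ln(0.0274461) ≈ 1.4058.
Then d_6 ≈ d_5·(d_5/d_4)^p = 3.168e-7·(0.00638066)^1.4058 = 3.168e-7·0.000820503 ≈ 2.599e-10.

2.6e-10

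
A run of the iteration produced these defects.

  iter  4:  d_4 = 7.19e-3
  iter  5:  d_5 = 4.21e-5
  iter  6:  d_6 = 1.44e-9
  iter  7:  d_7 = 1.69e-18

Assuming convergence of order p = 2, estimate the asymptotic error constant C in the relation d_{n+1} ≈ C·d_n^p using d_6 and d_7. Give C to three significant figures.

0.815

C ≈ d_7 / d_6^2
  = 1.69e-18 / (1.44e-9)^2
  = 1.69e-18 / 2.0736e-18 ≈ 0.81501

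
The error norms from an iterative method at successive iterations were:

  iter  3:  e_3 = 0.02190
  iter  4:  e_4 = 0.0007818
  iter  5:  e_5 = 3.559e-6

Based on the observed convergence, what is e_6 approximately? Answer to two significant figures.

5.8e-10

First estimate the order: p ≈ ln(e_5/e_4) / ln(e_4/e_3) = ln(3.559e-6/0.0007818)/ln(0.0007818/0.02190) = ln(0.00455232)/ln(0.0356986) ≈ 1.6180.
Then e_6 ≈ e_5·(e_5/e_4)^p = 3.559e-6·(0.00455232)^1.6180 = 3.559e-6·0.000162563 ≈ 5.786e-10.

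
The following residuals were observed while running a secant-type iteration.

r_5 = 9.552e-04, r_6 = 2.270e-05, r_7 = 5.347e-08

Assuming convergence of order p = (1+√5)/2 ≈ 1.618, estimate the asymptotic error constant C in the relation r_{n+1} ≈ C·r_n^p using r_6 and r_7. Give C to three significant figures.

1.75

C ≈ r_7 / r_6^1.618
  = 5.347e-08 / (2.270e-05)^1.618
  = 5.347e-08 / 3.06231e-08 ≈ 1.7461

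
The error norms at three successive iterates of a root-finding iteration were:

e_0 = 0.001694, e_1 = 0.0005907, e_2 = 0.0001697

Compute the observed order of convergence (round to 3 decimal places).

p ≈ ln(e_2/e_1) / ln(e_1/e_0)
  = ln(0.0001697/0.0005907) / ln(0.0005907/0.001694)
  = ln(0.287286) / ln(0.348701)
  = -1.247277 / -1.053540 ≈ 1.183891

1.184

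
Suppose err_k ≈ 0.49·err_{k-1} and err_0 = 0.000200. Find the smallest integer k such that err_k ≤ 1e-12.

27

After k steps, err_k ≈ 0.000200·0.49^k.
Need 0.49^k ≤ 1e-12/0.000200 = 5e-09.
k ≥ ln(5e-09)/ln(0.49) = -19.1138/-0.71335 = 26.794.
Smallest integer k = 27.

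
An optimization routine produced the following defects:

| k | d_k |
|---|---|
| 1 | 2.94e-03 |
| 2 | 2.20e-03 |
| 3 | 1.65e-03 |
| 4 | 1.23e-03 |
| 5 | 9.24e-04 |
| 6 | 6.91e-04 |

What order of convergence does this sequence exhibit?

1

Consecutive ratios: d_6/d_5 = 6.91e-04/9.24e-04 = 0.747835, d_5/d_4 = 9.24e-04/1.23e-03 = 0.75122.
p ≈ ln(0.747835)/ln(0.75122) = -0.2906/-0.2861 ≈ 1.02.
So the convergence is linear (order 1).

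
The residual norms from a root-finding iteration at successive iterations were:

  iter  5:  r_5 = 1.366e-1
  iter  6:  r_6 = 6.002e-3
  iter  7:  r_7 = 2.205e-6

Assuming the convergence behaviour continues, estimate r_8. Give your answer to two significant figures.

First estimate the order: p ≈ ln(r_7/r_6) / ln(r_6/r_5) = ln(2.205e-6/6.002e-3)/ln(6.002e-3/1.366e-1) = ln(0.000367378)/ln(0.0439385) ≈ 2.5309.
Then r_8 ≈ r_7·(r_7/r_6)^p = 2.205e-6·(0.000367378)^2.5309 = 2.205e-6·2.02603e-09 ≈ 4.467e-15.

4.5e-15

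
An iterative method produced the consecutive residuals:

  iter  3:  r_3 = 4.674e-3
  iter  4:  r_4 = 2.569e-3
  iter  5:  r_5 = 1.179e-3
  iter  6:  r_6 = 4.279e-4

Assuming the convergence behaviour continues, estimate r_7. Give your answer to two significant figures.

First estimate the order: p ≈ ln(r_6/r_5) / ln(r_5/r_4) = ln(4.279e-4/1.179e-3)/ln(1.179e-3/2.569e-3) = ln(0.362935)/ln(0.458933) ≈ 1.3013.
Then r_7 ≈ r_6·(r_6/r_5)^p = 4.279e-4·(0.362935)^1.3013 = 4.279e-4·0.267427 ≈ 0.0001144.

1.1e-4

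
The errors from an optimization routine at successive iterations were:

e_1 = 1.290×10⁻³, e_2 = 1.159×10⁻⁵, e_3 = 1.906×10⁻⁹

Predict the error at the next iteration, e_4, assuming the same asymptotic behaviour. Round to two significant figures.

1.9e-16

First estimate the order: p ≈ ln(e_3/e_2) / ln(e_2/e_1) = ln(1.906×10⁻⁹/1.159×10⁻⁵)/ln(1.159×10⁻⁵/1.290×10⁻³) = ln(0.000164452)/ln(0.0089845) ≈ 1.8490.
Then e_4 ≈ e_3·(e_3/e_2)^p = 1.906×10⁻⁹·(0.000164452)^1.8490 = 1.906×10⁻⁹·1.00799e-07 ≈ 1.921e-16.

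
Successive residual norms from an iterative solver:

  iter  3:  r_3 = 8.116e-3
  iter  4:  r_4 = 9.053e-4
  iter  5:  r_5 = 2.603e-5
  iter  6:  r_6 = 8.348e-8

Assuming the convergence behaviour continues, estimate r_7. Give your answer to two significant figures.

First estimate the order: p ≈ ln(r_6/r_5) / ln(r_5/r_4) = ln(8.348e-8/2.603e-5)/ln(2.603e-5/9.053e-4) = ln(0.00320707)/ln(0.0287529) ≈ 1.6180.
Then r_7 ≈ r_6·(r_6/r_5)^p = 8.348e-8·(0.00320707)^1.6180 = 8.348e-8·9.22324e-05 ≈ 7.7e-12.

7.7e-12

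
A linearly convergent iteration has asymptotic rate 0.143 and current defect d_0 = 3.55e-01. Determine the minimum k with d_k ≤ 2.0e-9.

After k steps, d_k ≈ 3.55e-01·0.143^k.
Need 0.143^k ≤ 2.0e-9/3.55e-01 = 5.6338e-09.
k ≥ ln(5.6338e-09)/ln(0.143) = -18.9945/-1.94491 = 9.766.
Smallest integer k = 10.

10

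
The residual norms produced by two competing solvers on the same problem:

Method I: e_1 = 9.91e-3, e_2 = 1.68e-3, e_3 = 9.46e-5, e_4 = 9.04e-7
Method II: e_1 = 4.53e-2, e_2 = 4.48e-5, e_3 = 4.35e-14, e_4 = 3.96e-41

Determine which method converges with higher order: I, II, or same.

Method I: p ≈ ln(9.04e-7/9.46e-5)/ln(9.46e-5/1.68e-3) ≈ 1.62.
Method II: p ≈ ln(3.96e-41/4.35e-14)/ln(4.35e-14/4.48e-5) ≈ 3.00.
Method II has the higher order (≈3.0 vs ≈1.6).

II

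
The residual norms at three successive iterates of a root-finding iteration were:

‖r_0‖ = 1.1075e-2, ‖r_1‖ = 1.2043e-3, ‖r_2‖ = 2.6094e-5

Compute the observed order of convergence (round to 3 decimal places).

p ≈ ln(‖r_2‖/‖r_1‖) / ln(‖r_1‖/‖r_0‖)
  = ln(2.6094e-5/1.2043e-3) / ln(1.2043e-3/1.1075e-2)
  = ln(0.0216674) / ln(0.10874)
  = -3.831946 / -2.218796 ≈ 1.727038

1.727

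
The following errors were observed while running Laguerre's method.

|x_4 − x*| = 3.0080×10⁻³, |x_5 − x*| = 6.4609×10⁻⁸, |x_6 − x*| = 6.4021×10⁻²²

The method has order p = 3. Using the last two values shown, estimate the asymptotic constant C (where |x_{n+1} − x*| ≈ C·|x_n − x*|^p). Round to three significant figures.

C ≈ |x_6 − x*| / |x_5 − x*|^3
  = 6.4021×10⁻²² / (6.4609×10⁻⁸)^3
  = 6.4021×10⁻²² / 2.69699e-22 ≈ 2.3738

2.37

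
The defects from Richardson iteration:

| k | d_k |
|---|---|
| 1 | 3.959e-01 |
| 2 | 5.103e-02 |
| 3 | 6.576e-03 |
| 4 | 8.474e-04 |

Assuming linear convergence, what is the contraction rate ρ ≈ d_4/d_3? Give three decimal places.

ρ ≈ d_4/d_3 = 8.474e-04/6.576e-03 = 0.12886

0.129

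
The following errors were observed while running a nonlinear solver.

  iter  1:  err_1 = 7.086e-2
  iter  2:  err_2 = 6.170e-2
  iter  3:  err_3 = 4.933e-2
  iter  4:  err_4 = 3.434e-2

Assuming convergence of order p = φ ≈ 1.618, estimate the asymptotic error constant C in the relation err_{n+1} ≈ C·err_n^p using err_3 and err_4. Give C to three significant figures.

4.47

C ≈ err_4 / err_3^1.618
  = 3.434e-2 / (4.933e-2)^1.618
  = 3.434e-2 / 0.00768164 ≈ 4.4704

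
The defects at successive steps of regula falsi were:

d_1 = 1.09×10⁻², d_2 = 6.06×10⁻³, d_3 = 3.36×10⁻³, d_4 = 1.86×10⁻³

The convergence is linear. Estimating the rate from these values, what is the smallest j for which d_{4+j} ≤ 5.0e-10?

26

Rate ρ ≈ d_4/d_3 = 1.86×10⁻³/3.36×10⁻³ = 0.5536.
After j more steps, d_{4+j} ≈ 1.86×10⁻³·ρ^j; need ρ^j ≤ 5.0e-10/1.86×10⁻³ = 2.68817e-07.
j ≥ ln(2.68817e-07)/ln(0.5536) = -15.1292/-0.59131 = 25.586.
So 26 more iterations are needed.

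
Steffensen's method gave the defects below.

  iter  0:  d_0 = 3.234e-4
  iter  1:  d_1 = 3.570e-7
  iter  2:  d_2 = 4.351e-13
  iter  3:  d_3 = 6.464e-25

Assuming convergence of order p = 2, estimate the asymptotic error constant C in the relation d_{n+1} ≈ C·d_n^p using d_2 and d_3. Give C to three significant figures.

C ≈ d_3 / d_2^2
  = 6.464e-25 / (4.351e-13)^2
  = 6.464e-25 / 1.89312e-25 ≈ 3.4145

3.41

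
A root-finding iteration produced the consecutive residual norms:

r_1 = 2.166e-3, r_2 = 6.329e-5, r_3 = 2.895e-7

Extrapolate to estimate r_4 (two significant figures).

First estimate the order: p ≈ ln(r_3/r_2) / ln(r_2/r_1) = ln(2.895e-7/6.329e-5)/ln(6.329e-5/2.166e-3) = ln(0.00457418)/ln(0.0292198) ≈ 1.5249.
Then r_4 ≈ r_3·(r_3/r_2)^p = 2.895e-7·(0.00457418)^1.5249 = 2.895e-7·0.000270528 ≈ 7.832e-11.

7.8e-11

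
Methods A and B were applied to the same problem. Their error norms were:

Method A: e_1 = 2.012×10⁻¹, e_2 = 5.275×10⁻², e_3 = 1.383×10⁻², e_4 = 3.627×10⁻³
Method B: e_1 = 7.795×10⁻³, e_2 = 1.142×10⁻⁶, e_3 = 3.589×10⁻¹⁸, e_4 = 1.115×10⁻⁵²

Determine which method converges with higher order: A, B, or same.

B

Method A: p ≈ ln(3.627×10⁻³/1.383×10⁻²)/ln(1.383×10⁻²/5.275×10⁻²) ≈ 1.00.
Method B: p ≈ ln(1.115×10⁻⁵²/3.589×10⁻¹⁸)/ln(3.589×10⁻¹⁸/1.142×10⁻⁶) ≈ 3.00.
Method B has the higher order (≈3.0 vs ≈1.0).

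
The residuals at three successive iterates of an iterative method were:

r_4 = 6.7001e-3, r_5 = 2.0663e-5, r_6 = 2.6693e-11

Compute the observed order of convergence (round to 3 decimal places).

p ≈ ln(r_6/r_5) / ln(r_5/r_4)
  = ln(2.6693e-11/2.0663e-5) / ln(2.0663e-5/6.7001e-3)
  = ln(1.29183e-06) / ln(0.00308398)
  = -13.559451 / -5.781534 ≈ 2.345303

2.345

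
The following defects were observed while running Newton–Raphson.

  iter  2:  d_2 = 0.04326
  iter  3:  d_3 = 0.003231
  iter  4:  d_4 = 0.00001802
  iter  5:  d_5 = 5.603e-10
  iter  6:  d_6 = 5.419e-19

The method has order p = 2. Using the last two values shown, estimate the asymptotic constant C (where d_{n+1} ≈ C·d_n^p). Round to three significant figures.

C ≈ d_6 / d_5^2
  = 5.419e-19 / (5.603e-10)^2
  = 5.419e-19 / 3.13936e-19 ≈ 1.7261

1.73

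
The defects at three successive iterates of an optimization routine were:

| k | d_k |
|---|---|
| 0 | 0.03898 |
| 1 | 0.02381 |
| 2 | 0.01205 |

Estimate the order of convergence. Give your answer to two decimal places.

p ≈ ln(d_2/d_1) / ln(d_1/d_0)
  = ln(0.01205/0.02381) / ln(0.02381/0.03898)
  = ln(0.50609) / ln(0.610826)
  = -0.68104 / -0.49294 ≈ 1.38159

1.38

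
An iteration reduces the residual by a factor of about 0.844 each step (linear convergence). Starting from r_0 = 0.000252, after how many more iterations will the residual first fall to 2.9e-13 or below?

After k steps, r_k ≈ 0.000252·0.844^k.
Need 0.844^k ≤ 2.9e-13/0.000252 = 1.15079e-09.
k ≥ ln(1.15079e-09)/ln(0.844) = -20.5828/-0.16960 = 121.361.
Smallest integer k = 122.

122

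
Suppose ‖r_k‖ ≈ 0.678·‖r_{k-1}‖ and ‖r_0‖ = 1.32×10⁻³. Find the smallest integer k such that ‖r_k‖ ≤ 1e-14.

66

After k steps, ‖r_k‖ ≈ 1.32×10⁻³·0.678^k.
Need 0.678^k ≤ 1e-14/1.32×10⁻³ = 7.57576e-12.
k ≥ ln(7.57576e-12)/ln(0.678) = -25.6061/-0.38861 = 65.892.
Smallest integer k = 66.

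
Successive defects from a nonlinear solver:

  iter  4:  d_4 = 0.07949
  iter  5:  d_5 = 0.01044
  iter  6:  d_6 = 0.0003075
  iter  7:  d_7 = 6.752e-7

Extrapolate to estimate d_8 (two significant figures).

First estimate the order: p ≈ ln(d_7/d_6) / ln(d_6/d_5) = ln(6.752e-7/0.0003075)/ln(0.0003075/0.01044) = ln(0.00219577)/ln(0.029454) ≈ 1.7366.
Then d_8 ≈ d_7·(d_7/d_6)^p = 6.752e-7·(0.00219577)^1.7366 = 6.752e-7·2.41769e-05 ≈ 1.632e-11.

1.6e-11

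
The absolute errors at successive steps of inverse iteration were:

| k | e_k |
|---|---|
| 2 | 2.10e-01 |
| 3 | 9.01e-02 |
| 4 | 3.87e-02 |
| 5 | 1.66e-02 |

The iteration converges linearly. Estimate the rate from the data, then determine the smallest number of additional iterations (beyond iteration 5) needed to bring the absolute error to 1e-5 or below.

Rate ρ ≈ e_5/e_4 = 1.66e-02/3.87e-02 = 0.4289.
After j more steps, e_{5+j} ≈ 1.66e-02·ρ^j; need ρ^j ≤ 1e-5/1.66e-02 = 0.00060241.
j ≥ ln(0.00060241)/ln(0.4289) = -7.4146/-0.84653 = 8.759.
So 9 more iterations are needed.

9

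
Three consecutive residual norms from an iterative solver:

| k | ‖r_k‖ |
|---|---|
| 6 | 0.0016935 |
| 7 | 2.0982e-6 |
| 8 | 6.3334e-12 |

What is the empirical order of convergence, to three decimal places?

p ≈ ln(‖r_8‖/‖r_7‖) / ln(‖r_7‖/‖r_6‖)
  = ln(6.3334e-12/2.0982e-6) / ln(2.0982e-6/0.0016935)
  = ln(3.01849e-06) / ln(0.00123897)
  = -12.710754 / -6.693475 ≈ 1.898977

1.899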